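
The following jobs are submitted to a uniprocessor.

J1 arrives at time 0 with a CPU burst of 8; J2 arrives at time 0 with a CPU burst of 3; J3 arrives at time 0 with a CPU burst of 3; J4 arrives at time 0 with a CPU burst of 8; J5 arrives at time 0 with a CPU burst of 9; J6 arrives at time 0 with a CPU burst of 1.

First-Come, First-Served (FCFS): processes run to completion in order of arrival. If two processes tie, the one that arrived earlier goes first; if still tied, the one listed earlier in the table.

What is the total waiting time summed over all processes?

Timeline: | J1 0-8 | J2 8-11 | J3 11-14 | J4 14-22 | J5 22-31 | J6 31-32 |
Completion: J1=8  J2=11  J3=14  J4=22  J5=31  J6=32
Turnaround (C−A): J1=8  J2=11  J3=14  J4=22  J5=31  J6=32
Waiting = turnaround − burst: J1=0, J2=8, J3=11, J4=14, J5=22, J6=31
Total waiting = 0 + 8 + 11 + 14 + 22 + 31 = 86

86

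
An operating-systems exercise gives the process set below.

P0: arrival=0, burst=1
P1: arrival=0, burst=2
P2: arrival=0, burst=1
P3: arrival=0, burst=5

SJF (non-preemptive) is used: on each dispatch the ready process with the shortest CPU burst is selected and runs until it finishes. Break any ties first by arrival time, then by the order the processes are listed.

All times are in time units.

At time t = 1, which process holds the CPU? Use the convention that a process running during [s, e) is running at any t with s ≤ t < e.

P2

Schedule: | P0 0-1 | P2 1-2 | P1 2-4 | P3 4-9 |
Completion: P0=1  P1=4  P2=2  P3=9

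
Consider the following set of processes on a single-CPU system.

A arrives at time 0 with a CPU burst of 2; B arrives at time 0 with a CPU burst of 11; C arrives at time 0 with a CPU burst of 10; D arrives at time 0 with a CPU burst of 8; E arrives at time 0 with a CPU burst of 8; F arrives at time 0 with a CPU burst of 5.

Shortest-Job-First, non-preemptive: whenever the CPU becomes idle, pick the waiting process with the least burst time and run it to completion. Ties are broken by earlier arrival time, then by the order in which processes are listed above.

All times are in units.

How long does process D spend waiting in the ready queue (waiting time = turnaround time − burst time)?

Timeline: | A 0-2 | F 2-7 | D 7-15 | E 15-23 | C 23-33 | B 33-44 |
Completion: A=2  B=44  C=33  D=15  E=23  F=7
Waiting(D) = turnaround − burst = 15 − 8 = 7

7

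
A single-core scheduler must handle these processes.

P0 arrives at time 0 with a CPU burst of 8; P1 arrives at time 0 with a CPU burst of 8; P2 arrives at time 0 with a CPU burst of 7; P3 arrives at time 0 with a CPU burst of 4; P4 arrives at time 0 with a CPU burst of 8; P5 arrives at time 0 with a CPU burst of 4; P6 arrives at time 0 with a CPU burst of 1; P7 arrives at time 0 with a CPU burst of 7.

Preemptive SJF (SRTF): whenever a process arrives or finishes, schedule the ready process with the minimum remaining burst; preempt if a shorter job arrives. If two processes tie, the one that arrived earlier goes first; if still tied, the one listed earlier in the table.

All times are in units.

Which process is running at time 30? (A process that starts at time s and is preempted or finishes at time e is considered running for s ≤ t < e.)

P0

Gantt: | P6 0-1 | P3 1-5 | P5 5-9 | P2 9-16 | P7 16-23 | P0 23-31 | P1 31-39 | P4 39-47 |
Completion: P0=31  P1=39  P2=16  P3=5  P4=47  P5=9  P6=1  P7=23
Turnaround (C−A): P0=31  P1=39  P2=16  P3=5  P4=47  P5=9  P6=1  P7=23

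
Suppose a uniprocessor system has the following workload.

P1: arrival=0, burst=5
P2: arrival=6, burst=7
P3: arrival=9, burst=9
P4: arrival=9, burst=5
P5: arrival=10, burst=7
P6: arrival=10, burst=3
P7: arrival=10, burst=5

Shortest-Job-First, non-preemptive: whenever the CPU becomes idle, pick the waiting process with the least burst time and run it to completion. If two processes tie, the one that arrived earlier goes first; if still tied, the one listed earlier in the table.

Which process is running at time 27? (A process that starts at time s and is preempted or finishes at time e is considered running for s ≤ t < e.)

P5

Schedule: | P1 0-5 | idle 5-6 | P2 6-13 | P6 13-16 | P4 16-21 | P7 21-26 | P5 26-33 | P3 33-42 |
Completion: P1=5  P2=13  P3=42  P4=21  P5=33  P6=16  P7=26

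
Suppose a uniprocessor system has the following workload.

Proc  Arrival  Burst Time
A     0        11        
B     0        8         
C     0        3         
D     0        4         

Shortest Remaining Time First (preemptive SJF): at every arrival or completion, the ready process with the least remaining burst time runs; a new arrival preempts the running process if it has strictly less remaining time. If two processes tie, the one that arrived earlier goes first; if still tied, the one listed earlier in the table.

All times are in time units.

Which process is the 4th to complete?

A

Schedule: | C 0-3 | D 3-7 | B 7-15 | A 15-26 |
Completion: A=26  B=15  C=3  D=7
Finish order: C → D → B → A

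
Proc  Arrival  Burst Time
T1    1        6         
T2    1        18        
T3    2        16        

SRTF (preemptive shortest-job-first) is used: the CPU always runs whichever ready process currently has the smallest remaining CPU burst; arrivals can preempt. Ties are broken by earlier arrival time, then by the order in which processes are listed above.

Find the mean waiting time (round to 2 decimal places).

9.00

Timeline: | idle 0-1 | T1 1-7 | T3 7-23 | T2 23-41 |
Completion: T1=7  T2=41  T3=23
Turnaround (C−A): T1=6  T2=40  T3=21
Waiting times: T1=0, T2=22, T3=5
Average waiting = (0+22+5) / 3 = 27/3 = 9.00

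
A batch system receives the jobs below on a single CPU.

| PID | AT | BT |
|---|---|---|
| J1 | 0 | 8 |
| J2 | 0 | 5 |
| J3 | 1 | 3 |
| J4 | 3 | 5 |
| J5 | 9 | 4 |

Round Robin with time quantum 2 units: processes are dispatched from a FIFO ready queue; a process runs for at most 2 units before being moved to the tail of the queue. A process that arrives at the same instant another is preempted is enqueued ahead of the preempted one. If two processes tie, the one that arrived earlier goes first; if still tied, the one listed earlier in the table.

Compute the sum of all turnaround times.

91

Gantt: | J1 0-2 | J2 2-4 | J3 4-6 | J1 6-8 | J4 8-10 | J2 10-12 | J3 12-13 | J1 13-15 | J5 15-17 | J4 17-19 | J2 19-20 | J1 20-22 | J5 22-24 | J4 24-25 |
Completion: J1=22  J2=20  J3=13  J4=25  J5=24
Turnaround = completion − arrival: J1=22, J2=20, J3=12, J4=22, J5=15
Total turnaround = 22 + 20 + 12 + 22 + 15 = 91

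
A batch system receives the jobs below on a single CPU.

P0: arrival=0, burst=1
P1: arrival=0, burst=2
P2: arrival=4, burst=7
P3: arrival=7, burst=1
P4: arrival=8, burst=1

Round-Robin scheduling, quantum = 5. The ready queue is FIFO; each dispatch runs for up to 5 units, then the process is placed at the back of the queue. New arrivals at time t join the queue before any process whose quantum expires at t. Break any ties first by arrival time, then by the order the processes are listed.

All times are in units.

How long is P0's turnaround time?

Gantt: | P0 0-1 | P1 1-3 | idle 3-4 | P2 4-9 | P3 9-10 | P4 10-11 | P2 11-13 |
Completion: P0=1  P1=3  P2=13  P3=10  P4=11
Turnaround(P0) = completion − arrival = 1 − 0 = 1

1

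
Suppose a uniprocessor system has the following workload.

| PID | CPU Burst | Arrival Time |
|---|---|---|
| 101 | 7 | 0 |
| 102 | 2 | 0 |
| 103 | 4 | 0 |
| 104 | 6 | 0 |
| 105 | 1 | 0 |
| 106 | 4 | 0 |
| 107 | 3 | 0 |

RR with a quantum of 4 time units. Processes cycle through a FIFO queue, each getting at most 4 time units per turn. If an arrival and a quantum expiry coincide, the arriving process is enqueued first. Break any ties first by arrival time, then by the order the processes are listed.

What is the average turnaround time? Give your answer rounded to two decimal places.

17.71

Gantt: | 101 0-4 | 102 4-6 | 103 6-10 | 104 10-14 | 105 14-15 | 106 15-19 | 107 19-22 | 101 22-25 | 104 25-27 |
Completion: 101=25  102=6  103=10  104=27  105=15  106=19  107=22
Turnaround (C−A): 101=25  102=6  103=10  104=27  105=15  106=19  107=22
Turnaround times: 101=25, 102=6, 103=10, 104=27, 105=15, 106=19, 107=22
Average turnaround = (25+6+10+27+15+19+22) / 7 = 124/7 = 17.71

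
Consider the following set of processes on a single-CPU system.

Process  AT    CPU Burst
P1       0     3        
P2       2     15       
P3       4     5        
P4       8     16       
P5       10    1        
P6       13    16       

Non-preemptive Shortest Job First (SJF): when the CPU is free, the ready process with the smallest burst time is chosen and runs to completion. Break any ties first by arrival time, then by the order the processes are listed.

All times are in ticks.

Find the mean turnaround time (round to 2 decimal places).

20.50

Schedule: | P1 0-3 | P2 3-18 | P5 18-19 | P3 19-24 | P4 24-40 | P6 40-56 |
Completion: P1=3  P2=18  P3=24  P4=40  P5=19  P6=56
Turnaround (C−A): P1=3  P2=16  P3=20  P4=32  P5=9  P6=43
Turnaround times: P1=3, P2=16, P3=20, P4=32, P5=9, P6=43
Average turnaround = (3+16+20+32+9+43) / 6 = 123/6 = 20.50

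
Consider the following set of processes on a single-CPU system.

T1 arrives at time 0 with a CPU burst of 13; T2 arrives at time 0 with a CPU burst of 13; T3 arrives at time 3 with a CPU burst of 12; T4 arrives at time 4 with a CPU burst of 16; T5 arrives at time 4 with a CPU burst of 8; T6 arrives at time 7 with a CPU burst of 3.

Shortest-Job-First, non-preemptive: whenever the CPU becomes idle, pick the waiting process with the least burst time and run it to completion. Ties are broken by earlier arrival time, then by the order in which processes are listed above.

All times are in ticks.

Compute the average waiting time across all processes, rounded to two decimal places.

20.00

Timeline: | T1 0-13 | T6 13-16 | T5 16-24 | T3 24-36 | T2 36-49 | T4 49-65 |
Completion: T1=13  T2=49  T3=36  T4=65  T5=24  T6=16
Waiting times: T1=0, T2=36, T3=21, T4=45, T5=12, T6=6
Average waiting = (0+36+21+45+12+6) / 6 = 120/6 = 20.00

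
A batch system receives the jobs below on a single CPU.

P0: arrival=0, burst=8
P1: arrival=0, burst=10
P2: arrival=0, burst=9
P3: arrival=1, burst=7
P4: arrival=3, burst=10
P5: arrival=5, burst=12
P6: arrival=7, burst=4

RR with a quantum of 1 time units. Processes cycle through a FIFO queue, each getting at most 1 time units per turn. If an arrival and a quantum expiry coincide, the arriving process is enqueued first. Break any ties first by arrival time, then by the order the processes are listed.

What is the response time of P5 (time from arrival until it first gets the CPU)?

4

Schedule: | P0 0-1 | P1 1-2 | P2 2-3 | P3 3-4 | P0 4-5 | P1 5-6 | P4 6-7 | P2 7-8 | P3 8-9 | P5 9-10 | P0 10-11 | P1 11-12 | P6 12-13 | P4 13-14 | P2 14-15 | P3 15-16 | P5 16-17 | P0 17-18 | P1 18-19 | P6 19-20 | P4 20-21 | P2 21-22 | P3 22-23 | P5 23-24 | P0 24-25 | P1 25-26 | P6 26-27 | P4 27-28 | P2 28-29 | P3 29-30 | P5 30-31 | P0 31-32 | P1 32-33 | P6 33-34 | P4 34-35 | P2 35-36 | P3 36-37 | P5 37-38 | P0 38-39 | P1 39-40 | P4 40-41 | P2 41-42 | P3 42-43 | P5 43-44 | P0 44-45 | P1 45-46 | P4 46-47 | P2 47-48 | P5 48-49 | P1 49-50 | P4 50-51 | P2 51-52 | P5 52-53 | P1 53-54 | P4 54-55 | P5 55-56 | P4 56-57 | P5 57-60 |
Completion: P0=45  P1=54  P2=52  P3=43  P4=57  P5=60  P6=34
Turnaround (C−A): P0=45  P1=54  P2=52  P3=42  P4=54  P5=55  P6=27
Response(P5) = first start − arrival = 9 − 5 = 4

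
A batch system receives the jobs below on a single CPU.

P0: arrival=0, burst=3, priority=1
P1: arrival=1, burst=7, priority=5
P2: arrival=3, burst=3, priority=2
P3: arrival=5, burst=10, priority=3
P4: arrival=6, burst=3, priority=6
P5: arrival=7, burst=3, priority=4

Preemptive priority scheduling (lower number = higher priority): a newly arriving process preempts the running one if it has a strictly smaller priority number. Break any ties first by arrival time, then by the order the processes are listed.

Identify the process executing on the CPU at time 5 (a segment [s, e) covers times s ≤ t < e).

Schedule: | P0 0-3 | P2 3-6 | P3 6-16 | P5 16-19 | P1 19-26 | P4 26-29 |
Completion: P0=3  P1=26  P2=6  P3=16  P4=29  P5=19
Turnaround (C−A): P0=3  P1=25  P2=3  P3=11  P4=23  P5=12

P2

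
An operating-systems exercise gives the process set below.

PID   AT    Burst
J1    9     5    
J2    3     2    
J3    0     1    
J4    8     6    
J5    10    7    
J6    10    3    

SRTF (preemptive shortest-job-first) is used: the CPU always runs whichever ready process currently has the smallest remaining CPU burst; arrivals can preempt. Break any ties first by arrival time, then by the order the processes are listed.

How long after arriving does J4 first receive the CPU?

0

Timeline: | J3 0-1 | idle 1-3 | J2 3-5 | idle 5-8 | J4 8-10 | J6 10-13 | J4 13-17 | J1 17-22 | J5 22-29 |
Completion: J1=22  J2=5  J3=1  J4=17  J5=29  J6=13
Turnaround (C−A): J1=13  J2=2  J3=1  J4=9  J5=19  J6=3
Response(J4) = first start − arrival = 8 − 8 = 0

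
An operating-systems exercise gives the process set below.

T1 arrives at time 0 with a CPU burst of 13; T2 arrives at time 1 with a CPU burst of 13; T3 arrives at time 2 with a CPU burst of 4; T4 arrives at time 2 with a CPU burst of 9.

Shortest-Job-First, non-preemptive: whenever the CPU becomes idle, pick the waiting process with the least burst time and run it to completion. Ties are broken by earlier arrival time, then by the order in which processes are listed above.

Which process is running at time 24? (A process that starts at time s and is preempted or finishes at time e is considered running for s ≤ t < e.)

T4

Schedule: | T1 0-13 | T3 13-17 | T4 17-26 | T2 26-39 |
Completion: T1=13  T2=39  T3=17  T4=26
Turnaround (C−A): T1=13  T2=38  T3=15  T4=24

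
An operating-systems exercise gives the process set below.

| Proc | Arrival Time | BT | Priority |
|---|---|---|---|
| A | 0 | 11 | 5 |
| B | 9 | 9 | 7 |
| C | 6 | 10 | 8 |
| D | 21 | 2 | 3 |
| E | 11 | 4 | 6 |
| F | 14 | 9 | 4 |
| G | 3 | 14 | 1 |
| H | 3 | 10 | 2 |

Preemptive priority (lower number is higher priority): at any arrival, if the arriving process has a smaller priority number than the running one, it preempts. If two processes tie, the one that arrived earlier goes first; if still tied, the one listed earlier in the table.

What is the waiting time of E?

35

Schedule: | A 0-3 | G 3-17 | H 17-27 | D 27-29 | F 29-38 | A 38-46 | E 46-50 | B 50-59 | C 59-69 |
Completion: A=46  B=59  C=69  D=29  E=50  F=38  G=17  H=27
Waiting(E) = turnaround − burst = 39 − 4 = 35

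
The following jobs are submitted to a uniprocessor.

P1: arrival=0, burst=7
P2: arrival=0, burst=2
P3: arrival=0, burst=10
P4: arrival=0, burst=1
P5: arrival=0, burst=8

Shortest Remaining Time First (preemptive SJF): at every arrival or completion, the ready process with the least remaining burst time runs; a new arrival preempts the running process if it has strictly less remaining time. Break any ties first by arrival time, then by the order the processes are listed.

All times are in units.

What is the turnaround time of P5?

18

Gantt: | P4 0-1 | P2 1-3 | P1 3-10 | P5 10-18 | P3 18-28 |
Completion: P1=10  P2=3  P3=28  P4=1  P5=18
Turnaround (C−A): P1=10  P2=3  P3=28  P4=1  P5=18
Turnaround(P5) = completion − arrival = 18 − 0 = 18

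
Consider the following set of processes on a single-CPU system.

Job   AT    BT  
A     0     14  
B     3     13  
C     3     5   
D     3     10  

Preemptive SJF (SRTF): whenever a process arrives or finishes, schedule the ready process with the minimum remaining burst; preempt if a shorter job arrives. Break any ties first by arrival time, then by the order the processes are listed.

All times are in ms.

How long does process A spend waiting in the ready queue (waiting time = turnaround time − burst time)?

Gantt: | A 0-3 | C 3-8 | D 8-18 | A 18-29 | B 29-42 |
Completion: A=29  B=42  C=8  D=18
Turnaround (C−A): A=29  B=39  C=5  D=15
Waiting(A) = turnaround − burst = 29 − 14 = 15

15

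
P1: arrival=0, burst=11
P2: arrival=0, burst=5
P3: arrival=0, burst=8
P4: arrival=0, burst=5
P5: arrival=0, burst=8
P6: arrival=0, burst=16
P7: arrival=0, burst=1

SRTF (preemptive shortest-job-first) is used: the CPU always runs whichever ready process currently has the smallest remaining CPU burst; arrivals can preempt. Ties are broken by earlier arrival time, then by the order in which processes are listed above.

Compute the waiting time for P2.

Timeline: | P7 0-1 | P2 1-6 | P4 6-11 | P3 11-19 | P5 19-27 | P1 27-38 | P6 38-54 |
Completion: P1=38  P2=6  P3=19  P4=11  P5=27  P6=54  P7=1
Waiting(P2) = turnaround − burst = 6 − 5 = 1

1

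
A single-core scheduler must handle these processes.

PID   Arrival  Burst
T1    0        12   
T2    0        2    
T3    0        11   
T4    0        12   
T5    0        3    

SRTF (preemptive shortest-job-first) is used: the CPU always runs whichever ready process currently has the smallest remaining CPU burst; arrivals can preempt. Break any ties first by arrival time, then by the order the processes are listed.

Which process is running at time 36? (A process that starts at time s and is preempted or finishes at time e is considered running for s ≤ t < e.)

T4

Schedule: | T2 0-2 | T5 2-5 | T3 5-16 | T1 16-28 | T4 28-40 |
Completion: T1=28  T2=2  T3=16  T4=40  T5=5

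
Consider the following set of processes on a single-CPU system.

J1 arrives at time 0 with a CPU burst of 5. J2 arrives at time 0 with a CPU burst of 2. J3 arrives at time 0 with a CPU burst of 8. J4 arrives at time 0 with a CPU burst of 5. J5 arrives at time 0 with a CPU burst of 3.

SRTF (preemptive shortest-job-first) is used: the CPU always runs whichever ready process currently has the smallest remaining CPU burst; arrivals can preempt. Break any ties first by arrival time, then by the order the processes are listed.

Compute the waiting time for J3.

Schedule: | J2 0-2 | J5 2-5 | J1 5-10 | J4 10-15 | J3 15-23 |
Completion: J1=10  J2=2  J3=23  J4=15  J5=5
Waiting(J3) = turnaround − burst = 23 − 8 = 15

15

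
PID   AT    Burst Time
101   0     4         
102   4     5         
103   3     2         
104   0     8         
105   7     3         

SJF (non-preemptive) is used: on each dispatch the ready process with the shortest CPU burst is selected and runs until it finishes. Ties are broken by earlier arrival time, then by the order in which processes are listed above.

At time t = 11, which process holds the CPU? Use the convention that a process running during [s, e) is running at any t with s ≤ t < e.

Timeline: | 101 0-4 | 103 4-6 | 102 6-11 | 105 11-14 | 104 14-22 |
Completion: 101=4  102=11  103=6  104=22  105=14
Turnaround (C−A): 101=4  102=7  103=3  104=22  105=7

105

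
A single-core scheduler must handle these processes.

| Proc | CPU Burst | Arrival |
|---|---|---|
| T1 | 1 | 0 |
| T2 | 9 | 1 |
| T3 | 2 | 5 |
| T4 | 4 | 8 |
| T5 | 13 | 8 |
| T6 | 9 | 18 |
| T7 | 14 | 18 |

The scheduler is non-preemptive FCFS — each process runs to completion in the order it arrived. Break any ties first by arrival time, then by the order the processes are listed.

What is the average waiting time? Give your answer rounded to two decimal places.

6.86

Gantt: | T1 0-1 | T2 1-10 | T3 10-12 | T4 12-16 | T5 16-29 | T6 29-38 | T7 38-52 |
Completion: T1=1  T2=10  T3=12  T4=16  T5=29  T6=38  T7=52
Turnaround (C−A): T1=1  T2=9  T3=7  T4=8  T5=21  T6=20  T7=34
Waiting times: T1=0, T2=0, T3=5, T4=4, T5=8, T6=11, T7=20
Average waiting = (0+0+5+4+8+11+20) / 7 = 48/7 = 6.86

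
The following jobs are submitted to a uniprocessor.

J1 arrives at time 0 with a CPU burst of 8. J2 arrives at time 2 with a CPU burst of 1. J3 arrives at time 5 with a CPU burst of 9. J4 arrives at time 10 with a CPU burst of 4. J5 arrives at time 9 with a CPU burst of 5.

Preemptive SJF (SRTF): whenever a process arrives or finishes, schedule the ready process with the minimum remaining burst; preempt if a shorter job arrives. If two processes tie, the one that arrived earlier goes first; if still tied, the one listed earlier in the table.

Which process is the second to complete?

Schedule: | J1 0-2 | J2 2-3 | J1 3-9 | J5 9-14 | J4 14-18 | J3 18-27 |
Completion: J1=9  J2=3  J3=27  J4=18  J5=14
Finish order: J2 → J1 → J5 → J4 → J3

J1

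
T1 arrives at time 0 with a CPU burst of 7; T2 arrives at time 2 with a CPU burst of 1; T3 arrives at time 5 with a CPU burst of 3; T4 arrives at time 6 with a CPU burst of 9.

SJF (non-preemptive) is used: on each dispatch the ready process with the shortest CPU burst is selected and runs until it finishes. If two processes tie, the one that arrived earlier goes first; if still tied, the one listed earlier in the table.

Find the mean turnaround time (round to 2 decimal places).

Timeline: | T1 0-7 | T2 7-8 | T3 8-11 | T4 11-20 |
Completion: T1=7  T2=8  T3=11  T4=20
Turnaround (C−A): T1=7  T2=6  T3=6  T4=14
Turnaround times: T1=7, T2=6, T3=6, T4=14
Average turnaround = (7+6+6+14) / 4 = 33/4 = 8.25

8.25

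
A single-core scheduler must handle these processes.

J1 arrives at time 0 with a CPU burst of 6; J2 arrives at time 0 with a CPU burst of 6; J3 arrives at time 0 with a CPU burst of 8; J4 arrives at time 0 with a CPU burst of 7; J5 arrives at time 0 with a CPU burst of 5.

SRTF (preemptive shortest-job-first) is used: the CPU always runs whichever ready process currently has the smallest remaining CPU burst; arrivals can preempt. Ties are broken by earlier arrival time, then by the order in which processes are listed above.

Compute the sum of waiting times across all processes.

Schedule: | J5 0-5 | J1 5-11 | J2 11-17 | J4 17-24 | J3 24-32 |
Completion: J1=11  J2=17  J3=32  J4=24  J5=5
Turnaround (C−A): J1=11  J2=17  J3=32  J4=24  J5=5
Waiting = turnaround − burst: J1=5, J2=11, J3=24, J4=17, J5=0
Total waiting = 5 + 11 + 24 + 17 + 0 = 57

57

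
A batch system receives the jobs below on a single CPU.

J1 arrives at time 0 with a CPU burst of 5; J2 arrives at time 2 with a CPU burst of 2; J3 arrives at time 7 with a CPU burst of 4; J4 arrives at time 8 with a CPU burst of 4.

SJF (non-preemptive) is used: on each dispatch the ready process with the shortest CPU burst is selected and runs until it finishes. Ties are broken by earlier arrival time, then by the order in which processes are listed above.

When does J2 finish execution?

Schedule: | J1 0-5 | J2 5-7 | J3 7-11 | J4 11-15 |
Completion: J1=5  J2=7  J3=11  J4=15
Turnaround (C−A): J1=5  J2=5  J3=4  J4=7

7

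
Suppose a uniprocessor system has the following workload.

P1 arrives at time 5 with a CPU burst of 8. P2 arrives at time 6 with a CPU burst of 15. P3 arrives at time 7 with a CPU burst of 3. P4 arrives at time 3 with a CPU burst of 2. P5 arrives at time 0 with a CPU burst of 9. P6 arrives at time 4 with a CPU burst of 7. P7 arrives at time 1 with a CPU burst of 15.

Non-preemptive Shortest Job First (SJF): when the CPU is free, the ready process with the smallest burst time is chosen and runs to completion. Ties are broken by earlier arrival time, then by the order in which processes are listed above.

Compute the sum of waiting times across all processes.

Gantt: | P5 0-9 | P4 9-11 | P3 11-14 | P6 14-21 | P1 21-29 | P7 29-44 | P2 44-59 |
Completion: P1=29  P2=59  P3=14  P4=11  P5=9  P6=21  P7=44
Waiting = turnaround − burst: P1=16, P2=38, P3=4, P4=6, P5=0, P6=10, P7=28
Total waiting = 16 + 38 + 4 + 6 + 0 + 10 + 28 = 102

102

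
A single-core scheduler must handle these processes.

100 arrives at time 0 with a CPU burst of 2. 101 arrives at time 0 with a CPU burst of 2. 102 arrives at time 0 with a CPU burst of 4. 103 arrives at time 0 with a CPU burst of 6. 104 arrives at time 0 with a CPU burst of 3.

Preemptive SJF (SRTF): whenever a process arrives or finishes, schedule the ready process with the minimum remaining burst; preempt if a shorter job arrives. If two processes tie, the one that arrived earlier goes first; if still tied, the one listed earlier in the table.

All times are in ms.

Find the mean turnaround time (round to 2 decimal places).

8.20

Schedule: | 100 0-2 | 101 2-4 | 104 4-7 | 102 7-11 | 103 11-17 |
Completion: 100=2  101=4  102=11  103=17  104=7
Turnaround (C−A): 100=2  101=4  102=11  103=17  104=7
Turnaround times: 100=2, 101=4, 102=11, 103=17, 104=7
Average turnaround = (2+4+11+17+7) / 5 = 41/5 = 8.20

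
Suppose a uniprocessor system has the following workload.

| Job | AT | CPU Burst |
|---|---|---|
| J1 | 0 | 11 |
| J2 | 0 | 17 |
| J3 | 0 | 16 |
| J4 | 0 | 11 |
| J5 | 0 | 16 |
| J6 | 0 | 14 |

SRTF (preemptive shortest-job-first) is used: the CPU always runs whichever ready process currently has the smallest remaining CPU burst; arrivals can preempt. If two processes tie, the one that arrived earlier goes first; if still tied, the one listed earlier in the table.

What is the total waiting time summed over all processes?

189

Schedule: | J1 0-11 | J4 11-22 | J6 22-36 | J3 36-52 | J5 52-68 | J2 68-85 |
Completion: J1=11  J2=85  J3=52  J4=22  J5=68  J6=36
Turnaround (C−A): J1=11  J2=85  J3=52  J4=22  J5=68  J6=36
Waiting = turnaround − burst: J1=0, J2=68, J3=36, J4=11, J5=52, J6=22
Total waiting = 0 + 68 + 36 + 11 + 52 + 22 = 189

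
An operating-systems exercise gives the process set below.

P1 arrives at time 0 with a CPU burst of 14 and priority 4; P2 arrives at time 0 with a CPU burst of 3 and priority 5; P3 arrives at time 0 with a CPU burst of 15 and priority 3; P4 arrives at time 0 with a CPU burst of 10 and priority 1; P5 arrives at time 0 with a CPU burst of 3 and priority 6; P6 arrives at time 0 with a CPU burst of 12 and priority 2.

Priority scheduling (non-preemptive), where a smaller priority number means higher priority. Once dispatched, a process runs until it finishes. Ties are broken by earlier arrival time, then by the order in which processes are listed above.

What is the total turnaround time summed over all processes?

231

Schedule: | P4 0-10 | P6 10-22 | P3 22-37 | P1 37-51 | P2 51-54 | P5 54-57 |
Completion: P1=51  P2=54  P3=37  P4=10  P5=57  P6=22
Turnaround (C−A): P1=51  P2=54  P3=37  P4=10  P5=57  P6=22
Turnaround = completion − arrival: P1=51, P2=54, P3=37, P4=10, P5=57, P6=22
Total turnaround = 51 + 54 + 37 + 10 + 57 + 22 = 231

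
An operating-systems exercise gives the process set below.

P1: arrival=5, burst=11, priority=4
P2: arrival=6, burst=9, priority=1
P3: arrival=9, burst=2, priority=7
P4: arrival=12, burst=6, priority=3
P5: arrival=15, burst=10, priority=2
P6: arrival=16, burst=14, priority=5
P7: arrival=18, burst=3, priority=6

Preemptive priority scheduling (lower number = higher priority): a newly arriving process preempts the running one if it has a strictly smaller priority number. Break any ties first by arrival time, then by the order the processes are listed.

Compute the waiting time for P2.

Schedule: | idle 0-5 | P1 5-6 | P2 6-15 | P5 15-25 | P4 25-31 | P1 31-41 | P6 41-55 | P7 55-58 | P3 58-60 |
Completion: P1=41  P2=15  P3=60  P4=31  P5=25  P6=55  P7=58
Waiting(P2) = turnaround − burst = 9 − 9 = 0

0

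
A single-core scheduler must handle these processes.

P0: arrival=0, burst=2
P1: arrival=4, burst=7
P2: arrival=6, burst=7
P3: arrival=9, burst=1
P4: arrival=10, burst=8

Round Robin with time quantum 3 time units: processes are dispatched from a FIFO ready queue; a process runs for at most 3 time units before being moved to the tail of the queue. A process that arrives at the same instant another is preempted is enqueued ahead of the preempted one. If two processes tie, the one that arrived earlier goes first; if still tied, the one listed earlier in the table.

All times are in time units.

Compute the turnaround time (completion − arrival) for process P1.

17

Schedule: | P0 0-2 | idle 2-4 | P1 4-7 | P2 7-10 | P1 10-13 | P3 13-14 | P4 14-17 | P2 17-20 | P1 20-21 | P4 21-24 | P2 24-25 | P4 25-27 |
Completion: P0=2  P1=21  P2=25  P3=14  P4=27
Turnaround (C−A): P0=2  P1=17  P2=19  P3=5  P4=17
Turnaround(P1) = completion − arrival = 21 − 4 = 17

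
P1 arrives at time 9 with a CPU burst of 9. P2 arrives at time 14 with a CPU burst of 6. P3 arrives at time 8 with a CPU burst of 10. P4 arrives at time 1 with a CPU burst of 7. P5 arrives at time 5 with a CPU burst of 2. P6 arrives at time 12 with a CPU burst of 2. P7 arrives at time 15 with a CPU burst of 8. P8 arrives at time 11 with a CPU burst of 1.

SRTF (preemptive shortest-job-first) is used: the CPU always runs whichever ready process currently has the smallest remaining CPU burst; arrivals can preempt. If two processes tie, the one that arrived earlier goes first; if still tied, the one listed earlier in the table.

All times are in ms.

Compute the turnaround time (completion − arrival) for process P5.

2

Timeline: | idle 0-1 | P4 1-5 | P5 5-7 | P4 7-10 | P1 10-11 | P8 11-12 | P6 12-14 | P2 14-20 | P1 20-28 | P7 28-36 | P3 36-46 |
Completion: P1=28  P2=20  P3=46  P4=10  P5=7  P6=14  P7=36  P8=12
Turnaround(P5) = completion − arrival = 7 − 5 = 2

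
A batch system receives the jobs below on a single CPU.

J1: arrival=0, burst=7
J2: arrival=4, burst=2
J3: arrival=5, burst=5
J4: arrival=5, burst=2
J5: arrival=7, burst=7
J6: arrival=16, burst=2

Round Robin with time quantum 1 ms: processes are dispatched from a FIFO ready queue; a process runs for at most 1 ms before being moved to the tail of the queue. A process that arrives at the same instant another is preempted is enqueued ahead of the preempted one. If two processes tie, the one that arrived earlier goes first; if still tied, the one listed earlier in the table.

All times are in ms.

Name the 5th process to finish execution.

Gantt: | J1 0-4 | J2 4-5 | J1 5-6 | J3 6-7 | J4 7-8 | J2 8-9 | J1 9-10 | J5 10-11 | J3 11-12 | J4 12-13 | J1 13-14 | J5 14-15 | J3 15-16 | J5 16-17 | J6 17-18 | J3 18-19 | J5 19-20 | J6 20-21 | J3 21-22 | J5 22-25 |
Completion: J1=14  J2=9  J3=22  J4=13  J5=25  J6=21
Turnaround (C−A): J1=14  J2=5  J3=17  J4=8  J5=18  J6=5
Finish order: J2 → J4 → J1 → J6 → J3 → J5

J3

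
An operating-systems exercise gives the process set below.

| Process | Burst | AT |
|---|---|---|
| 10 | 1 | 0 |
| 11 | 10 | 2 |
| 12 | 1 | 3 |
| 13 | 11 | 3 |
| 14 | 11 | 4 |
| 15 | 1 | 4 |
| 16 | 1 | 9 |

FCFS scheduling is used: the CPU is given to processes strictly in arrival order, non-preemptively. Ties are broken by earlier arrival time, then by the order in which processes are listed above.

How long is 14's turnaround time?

31

Timeline: | 10 0-1 | idle 1-2 | 11 2-12 | 12 12-13 | 13 13-24 | 14 24-35 | 15 35-36 | 16 36-37 |
Completion: 10=1  11=12  12=13  13=24  14=35  15=36  16=37
Turnaround (C−A): 10=1  11=10  12=10  13=21  14=31  15=32  16=28
Turnaround(14) = completion − arrival = 35 − 4 = 31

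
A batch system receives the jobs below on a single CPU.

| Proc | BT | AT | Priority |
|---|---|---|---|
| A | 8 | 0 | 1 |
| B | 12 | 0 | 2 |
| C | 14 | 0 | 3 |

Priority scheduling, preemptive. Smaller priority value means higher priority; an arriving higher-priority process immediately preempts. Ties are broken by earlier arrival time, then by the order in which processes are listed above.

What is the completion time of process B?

Gantt: | A 0-8 | B 8-20 | C 20-34 |
Completion: A=8  B=20  C=34
Turnaround (C−A): A=8  B=20  C=34

20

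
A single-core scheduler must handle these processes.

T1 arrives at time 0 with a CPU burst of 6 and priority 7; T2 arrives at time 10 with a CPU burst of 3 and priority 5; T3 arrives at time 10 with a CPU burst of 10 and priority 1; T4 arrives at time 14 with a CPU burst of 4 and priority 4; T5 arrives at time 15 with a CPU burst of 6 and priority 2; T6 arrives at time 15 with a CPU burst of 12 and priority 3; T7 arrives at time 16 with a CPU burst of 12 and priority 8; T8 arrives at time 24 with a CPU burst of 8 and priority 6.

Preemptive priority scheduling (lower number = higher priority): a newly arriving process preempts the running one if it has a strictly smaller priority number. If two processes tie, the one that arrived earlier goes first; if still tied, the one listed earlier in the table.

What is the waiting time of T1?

0

Timeline: | T1 0-6 | idle 6-10 | T3 10-20 | T5 20-26 | T6 26-38 | T4 38-42 | T2 42-45 | T8 45-53 | T7 53-65 |
Completion: T1=6  T2=45  T3=20  T4=42  T5=26  T6=38  T7=65  T8=53
Turnaround (C−A): T1=6  T2=35  T3=10  T4=28  T5=11  T6=23  T7=49  T8=29
Waiting(T1) = turnaround − burst = 6 − 6 = 0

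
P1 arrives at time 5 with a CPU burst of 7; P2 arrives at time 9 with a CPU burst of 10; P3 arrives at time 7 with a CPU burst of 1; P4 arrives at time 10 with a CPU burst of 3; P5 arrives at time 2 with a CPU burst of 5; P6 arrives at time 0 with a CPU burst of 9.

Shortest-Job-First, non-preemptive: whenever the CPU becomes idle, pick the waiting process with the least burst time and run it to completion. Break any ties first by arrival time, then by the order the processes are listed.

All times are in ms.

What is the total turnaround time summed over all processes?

Gantt: | P6 0-9 | P3 9-10 | P4 10-13 | P5 13-18 | P1 18-25 | P2 25-35 |
Completion: P1=25  P2=35  P3=10  P4=13  P5=18  P6=9
Turnaround = completion − arrival: P1=20, P2=26, P3=3, P4=3, P5=16, P6=9
Total turnaround = 20 + 26 + 3 + 3 + 16 + 9 = 77

77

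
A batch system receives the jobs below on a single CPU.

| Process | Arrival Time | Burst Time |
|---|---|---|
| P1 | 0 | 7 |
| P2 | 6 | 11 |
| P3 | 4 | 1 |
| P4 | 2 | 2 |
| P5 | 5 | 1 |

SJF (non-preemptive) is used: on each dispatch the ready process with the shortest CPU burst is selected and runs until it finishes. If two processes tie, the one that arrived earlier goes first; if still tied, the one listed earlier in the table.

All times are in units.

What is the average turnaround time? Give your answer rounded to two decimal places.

Schedule: | P1 0-7 | P3 7-8 | P5 8-9 | P4 9-11 | P2 11-22 |
Completion: P1=7  P2=22  P3=8  P4=11  P5=9
Turnaround times: P1=7, P2=16, P3=4, P4=9, P5=4
Average turnaround = (7+16+4+9+4) / 5 = 40/5 = 8.00

8.00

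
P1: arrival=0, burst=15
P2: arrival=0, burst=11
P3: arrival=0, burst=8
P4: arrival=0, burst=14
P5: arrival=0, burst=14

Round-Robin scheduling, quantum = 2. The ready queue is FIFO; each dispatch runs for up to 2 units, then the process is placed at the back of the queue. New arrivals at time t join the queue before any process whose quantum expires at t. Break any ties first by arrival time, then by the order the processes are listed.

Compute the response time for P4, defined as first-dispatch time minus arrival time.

6

Schedule: | P1 0-2 | P2 2-4 | P3 4-6 | P4 6-8 | P5 8-10 | P1 10-12 | P2 12-14 | P3 14-16 | P4 16-18 | P5 18-20 | P1 20-22 | P2 22-24 | P3 24-26 | P4 26-28 | P5 28-30 | P1 30-32 | P2 32-34 | P3 34-36 | P4 36-38 | P5 38-40 | P1 40-42 | P2 42-44 | P4 44-46 | P5 46-48 | P1 48-50 | P2 50-51 | P4 51-53 | P5 53-55 | P1 55-57 | P4 57-59 | P5 59-61 | P1 61-62 |
Completion: P1=62  P2=51  P3=36  P4=59  P5=61
Turnaround (C−A): P1=62  P2=51  P3=36  P4=59  P5=61
Response(P4) = first start − arrival = 6 − 0 = 6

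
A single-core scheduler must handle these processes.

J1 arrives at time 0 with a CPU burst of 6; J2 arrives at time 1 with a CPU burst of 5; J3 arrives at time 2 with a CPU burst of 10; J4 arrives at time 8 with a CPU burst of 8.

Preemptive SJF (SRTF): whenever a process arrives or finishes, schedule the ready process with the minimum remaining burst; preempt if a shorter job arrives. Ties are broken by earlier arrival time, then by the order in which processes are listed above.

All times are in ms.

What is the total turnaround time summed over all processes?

Gantt: | J1 0-6 | J2 6-11 | J4 11-19 | J3 19-29 |
Completion: J1=6  J2=11  J3=29  J4=19
Turnaround (C−A): J1=6  J2=10  J3=27  J4=11
Turnaround = completion − arrival: J1=6, J2=10, J3=27, J4=11
Total turnaround = 6 + 10 + 27 + 11 = 54

54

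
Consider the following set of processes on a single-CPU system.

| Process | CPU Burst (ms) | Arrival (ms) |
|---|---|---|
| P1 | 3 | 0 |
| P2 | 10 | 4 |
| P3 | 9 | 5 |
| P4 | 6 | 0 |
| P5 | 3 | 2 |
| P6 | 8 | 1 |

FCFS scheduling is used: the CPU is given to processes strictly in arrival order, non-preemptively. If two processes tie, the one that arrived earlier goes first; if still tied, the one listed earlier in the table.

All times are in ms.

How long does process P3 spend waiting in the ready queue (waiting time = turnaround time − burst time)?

Timeline: | P1 0-3 | P4 3-9 | P6 9-17 | P5 17-20 | P2 20-30 | P3 30-39 |
Completion: P1=3  P2=30  P3=39  P4=9  P5=20  P6=17
Waiting(P3) = turnaround − burst = 34 − 9 = 25

25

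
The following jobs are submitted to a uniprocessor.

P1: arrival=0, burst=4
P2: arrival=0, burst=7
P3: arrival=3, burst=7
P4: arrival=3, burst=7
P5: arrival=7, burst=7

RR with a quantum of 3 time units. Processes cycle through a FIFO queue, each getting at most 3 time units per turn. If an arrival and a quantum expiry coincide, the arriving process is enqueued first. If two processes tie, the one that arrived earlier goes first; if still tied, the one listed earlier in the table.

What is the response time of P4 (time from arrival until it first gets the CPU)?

Timeline: | P1 0-3 | P2 3-6 | P3 6-9 | P4 9-12 | P1 12-13 | P2 13-16 | P5 16-19 | P3 19-22 | P4 22-25 | P2 25-26 | P5 26-29 | P3 29-30 | P4 30-31 | P5 31-32 |
Completion: P1=13  P2=26  P3=30  P4=31  P5=32
Response(P4) = first start − arrival = 9 − 3 = 6

6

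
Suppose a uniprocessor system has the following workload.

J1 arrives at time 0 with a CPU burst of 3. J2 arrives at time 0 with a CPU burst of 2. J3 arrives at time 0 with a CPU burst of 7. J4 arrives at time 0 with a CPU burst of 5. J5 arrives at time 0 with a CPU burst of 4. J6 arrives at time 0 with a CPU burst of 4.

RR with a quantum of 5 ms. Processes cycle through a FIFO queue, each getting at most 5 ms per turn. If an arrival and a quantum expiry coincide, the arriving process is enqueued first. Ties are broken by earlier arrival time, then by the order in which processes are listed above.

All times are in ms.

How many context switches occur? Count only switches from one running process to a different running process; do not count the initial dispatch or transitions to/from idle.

6

Schedule: | J1 0-3 | J2 3-5 | J3 5-10 | J4 10-15 | J5 15-19 | J6 19-23 | J3 23-25 |
Completion: J1=3  J2=5  J3=25  J4=15  J5=19  J6=23
Turnaround (C−A): J1=3  J2=5  J3=25  J4=15  J5=19  J6=23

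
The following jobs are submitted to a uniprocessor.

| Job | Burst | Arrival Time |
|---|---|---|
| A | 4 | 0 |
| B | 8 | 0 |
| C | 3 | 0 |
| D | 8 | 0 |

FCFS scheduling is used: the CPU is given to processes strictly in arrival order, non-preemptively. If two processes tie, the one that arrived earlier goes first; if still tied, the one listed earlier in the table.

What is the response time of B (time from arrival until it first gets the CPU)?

Gantt: | A 0-4 | B 4-12 | C 12-15 | D 15-23 |
Completion: A=4  B=12  C=15  D=23
Turnaround (C−A): A=4  B=12  C=15  D=23
Response(B) = first start − arrival = 4 − 0 = 4

4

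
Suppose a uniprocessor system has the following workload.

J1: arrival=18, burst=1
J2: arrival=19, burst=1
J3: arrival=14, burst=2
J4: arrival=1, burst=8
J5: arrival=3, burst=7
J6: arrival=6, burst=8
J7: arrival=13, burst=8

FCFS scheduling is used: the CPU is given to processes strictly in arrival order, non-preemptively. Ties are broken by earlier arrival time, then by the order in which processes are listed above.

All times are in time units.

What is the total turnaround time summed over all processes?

112

Gantt: | idle 0-1 | J4 1-9 | J5 9-16 | J6 16-24 | J7 24-32 | J3 32-34 | J1 34-35 | J2 35-36 |
Completion: J1=35  J2=36  J3=34  J4=9  J5=16  J6=24  J7=32
Turnaround (C−A): J1=17  J2=17  J3=20  J4=8  J5=13  J6=18  J7=19
Turnaround = completion − arrival: J1=17, J2=17, J3=20, J4=8, J5=13, J6=18, J7=19
Total turnaround = 17 + 17 + 20 + 8 + 13 + 18 + 19 = 112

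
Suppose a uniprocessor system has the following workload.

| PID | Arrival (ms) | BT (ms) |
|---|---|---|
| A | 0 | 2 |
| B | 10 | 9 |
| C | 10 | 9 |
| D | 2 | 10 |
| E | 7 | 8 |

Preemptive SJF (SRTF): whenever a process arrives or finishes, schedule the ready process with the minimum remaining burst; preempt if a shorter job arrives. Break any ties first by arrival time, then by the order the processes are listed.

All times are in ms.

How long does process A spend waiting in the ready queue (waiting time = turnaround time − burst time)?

Schedule: | A 0-2 | D 2-12 | E 12-20 | B 20-29 | C 29-38 |
Completion: A=2  B=29  C=38  D=12  E=20
Turnaround (C−A): A=2  B=19  C=28  D=10  E=13
Waiting(A) = turnaround − burst = 2 − 2 = 0

0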